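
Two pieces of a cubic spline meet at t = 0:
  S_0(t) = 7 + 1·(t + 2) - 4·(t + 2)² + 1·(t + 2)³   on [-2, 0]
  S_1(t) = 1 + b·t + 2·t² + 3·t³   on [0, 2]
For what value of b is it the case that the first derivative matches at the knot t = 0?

-3

S_0'(t) = 1 - 8·(t + 2) + 3·(t + 2)², so S_0'(0) = -3. On the right, S_1'(0) = b, so b = -3.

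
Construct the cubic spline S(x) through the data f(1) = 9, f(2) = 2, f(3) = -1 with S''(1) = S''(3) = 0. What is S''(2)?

Let M_i = S''(x_i). Step sizes h_i = 1, 1; slopes of the chords Δ_i = (y_(i+1) - y_i)/h_i = -7, -3.
  1·M_0 + 4·M_1 + 1·M_2 = 6(Δ_1 - Δ_0) = 24
Natural end conditions: M_0 = M_2 = 0.
Forward elimination and back-substitution give M_0 = 0, M_1 = 6, M_2 = 0.

6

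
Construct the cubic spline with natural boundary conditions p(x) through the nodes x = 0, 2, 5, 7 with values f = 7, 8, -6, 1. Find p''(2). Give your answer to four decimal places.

Put m_i = p'' at the i-th knot. Here h = (2, 3, 2) and Δ = (1/2, -14/3, 7/2), so the interior equations h_(i-1)·m_(i-1) + 2(h_(i-1)+h_i)·m_i + h_i·m_(i+1) = 6(Δ_i − Δ_(i-1)) read
  2·m_0 + 10·m_1 + 3·m_2 = 6(Δ_1 - Δ_0) = -31
  3·m_1 + 10·m_2 + 2·m_3 = 6(Δ_2 - Δ_1) = 49
Natural end conditions: m_0 = m_3 = 0.
Solving the tridiagonal system: m_0 = 0, m_1 = -457/91, m_2 = 583/91, m_3 = 0.

-5.0220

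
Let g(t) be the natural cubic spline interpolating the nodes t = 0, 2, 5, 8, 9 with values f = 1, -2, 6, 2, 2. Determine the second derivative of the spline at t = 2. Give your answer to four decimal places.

3.5376

Write M_i for g''(x_i). With h_i = 2, 3, 3, 1 and divided differences Δ_i = -3/2, 8/3, -4/3, 0, the continuity of g' gives the tridiagonal system
  2·M_0 + 10·M_1 + 3·M_2 = 6(Δ_1 - Δ_0) = 25
  3·M_1 + 12·M_2 + 3·M_3 = 6(Δ_2 - Δ_1) = -24
  3·M_2 + 8·M_3 + 1·M_4 = 6(Δ_3 - Δ_2) = 8
Natural end conditions: M_0 = M_4 = 0.
Solving: M_0 = 0, M_1 = 941/266, M_2 = -460/133, M_3 = 611/266, M_4 = 0.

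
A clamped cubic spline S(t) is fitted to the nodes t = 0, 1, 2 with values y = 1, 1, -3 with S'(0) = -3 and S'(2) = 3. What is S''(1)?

-18

Put m_i = S'' at the i-th knot. Here h = (1, 1) and Δ = (0, -4), so the interior equations h_(i-1)·m_(i-1) + 2(h_(i-1)+h_i)·m_i + h_i·m_(i+1) = 6(Δ_i − Δ_(i-1)) read
  1·m_0 + 4·m_1 + 1·m_2 = 6(Δ_1 - Δ_0) = -24
Clamped end conditions give two more equations: 2h_0·m_0 + h_0·m_1 = 6(Δ_0 - S'(0)) = 18 and h_1·m_1 + 2h_1·m_2 = 6(S'(2) - Δ_1) = 42.
Hence m_0 = 18, m_1 = -18, m_2 = 30.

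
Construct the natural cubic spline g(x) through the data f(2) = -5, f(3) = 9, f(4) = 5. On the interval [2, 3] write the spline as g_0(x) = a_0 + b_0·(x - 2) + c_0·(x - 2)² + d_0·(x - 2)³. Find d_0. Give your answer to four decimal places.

With M_i denoting the second derivative at x_i, h_i = 1, 1, and Δ_i = (y_(i+1) − y_i)/h_i = 14, -4:
  1·M_0 + 4·M_1 + 1·M_2 = 6(Δ_1 - Δ_0) = -108
Natural end conditions: M_0 = M_2 = 0.
Solving the tridiagonal system: M_0 = 0, M_1 = -27, M_2 = 0.
On [2, 3], with g_0(x) = a_0 + b_0·(x - 2) + c_0·(x - 2)² + d_0·(x - 2)³: c_0 = M_0/2 = 0, d_0 = (M_1 - M_0)/(6h_0) = -9/2, b_0 = Δ_0 - h_0(2M_0 + M_1)/6 = 37/2.

-4.5000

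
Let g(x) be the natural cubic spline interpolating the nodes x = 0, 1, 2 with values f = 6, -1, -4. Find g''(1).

6

With M_i denoting the second derivative at x_i, h_i = 1, 1, and Δ_i = (y_(i+1) − y_i)/h_i = -7, -3:
  1·M_0 + 4·M_1 + 1·M_2 = 6(Δ_1 - Δ_0) = 24
Natural end conditions: M_0 = M_2 = 0.
Solving the tridiagonal system: M_0 = 0, M_1 = 6, M_2 = 0.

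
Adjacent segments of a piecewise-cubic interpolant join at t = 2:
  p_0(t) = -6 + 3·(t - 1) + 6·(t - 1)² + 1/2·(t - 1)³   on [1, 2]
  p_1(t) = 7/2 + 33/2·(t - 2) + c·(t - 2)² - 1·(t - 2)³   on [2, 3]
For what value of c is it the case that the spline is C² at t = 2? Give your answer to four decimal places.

7.5000

p_0''(t) = 12 + 3·(t - 1), so p_0''(2) = 15. On the right, p_1''(2) = 2c, so c = 15/2.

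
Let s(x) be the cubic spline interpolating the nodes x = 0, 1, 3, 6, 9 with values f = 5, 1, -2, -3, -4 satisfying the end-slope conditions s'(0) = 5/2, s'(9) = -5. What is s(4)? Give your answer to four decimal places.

Let m_i = s''(x_i). Step sizes h_i = 1, 2, 3, 3; slopes of the chords Δ_i = (y_(i+1) - y_i)/h_i = -4, -3/2, -1/3, -1/3.
  1·m_0 + 6·m_1 + 2·m_2 = 6(Δ_1 - Δ_0) = 15
  2·m_1 + 10·m_2 + 3·m_3 = 6(Δ_2 - Δ_1) = 7
  3·m_2 + 12·m_3 + 3·m_4 = 6(Δ_3 - Δ_2) = 0
Clamped end conditions give two more equations: 2h_0·m_0 + h_0·m_1 = 6(Δ_0 - s'(0)) = -39 and h_3·m_3 + 2h_3·m_4 = 6(s'(9) - Δ_3) = -28.
Forward elimination and back-substitution give m_0 = -2467/108, m_1 = 361/54, m_2 = -245/216, m_3 = 179/108, m_4 = -1187/216.
On [3, 6], s(x) = -2 - 1/36·(x - 3) - 245/432·(x - 3)² + 67/432·(x - 3)³.
With (x - 3) = 1: s(4) = -527/216.

-2.4398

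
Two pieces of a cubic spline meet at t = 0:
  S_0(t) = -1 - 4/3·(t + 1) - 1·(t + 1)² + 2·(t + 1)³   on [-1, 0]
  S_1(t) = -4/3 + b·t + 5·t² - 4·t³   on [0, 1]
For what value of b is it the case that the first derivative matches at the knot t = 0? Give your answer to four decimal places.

S_0'(t) = -4/3 - 2·(t + 1) + 6·(t + 1)², so S_0'(0) = 8/3. On the right, S_1'(0) = b, so b = 8/3.

2.6667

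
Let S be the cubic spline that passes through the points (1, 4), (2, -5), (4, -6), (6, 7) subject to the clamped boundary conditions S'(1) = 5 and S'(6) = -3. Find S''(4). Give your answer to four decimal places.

With M_i denoting the second derivative at x_i, h_i = 1, 2, 2, and Δ_i = (y_(i+1) − y_i)/h_i = -9, -1/2, 13/2:
  1·M_0 + 6·M_1 + 2·M_2 = 6(Δ_1 - Δ_0) = 51
  2·M_1 + 8·M_2 + 2·M_3 = 6(Δ_2 - Δ_1) = 42
Clamped end conditions give two more equations: 2h_0·M_0 + h_0·M_1 = 6(Δ_0 - S'(1)) = -84 and h_2·M_2 + 2h_2·M_3 = 6(S'(6) - Δ_2) = -57.
Solving: M_0 = -1136/23, M_1 = 340/23, M_2 = 269/46, M_3 = -395/23.

5.8478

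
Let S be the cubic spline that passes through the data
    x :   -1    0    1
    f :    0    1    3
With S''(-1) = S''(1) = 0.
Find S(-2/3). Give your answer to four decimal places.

Write M_i for S''(x_i). With h_i = 1, 1 and divided differences Δ_i = 1, 2, the continuity of S' gives the tridiagonal system
  1·M_0 + 4·M_1 + 1·M_2 = 6(Δ_1 - Δ_0) = 6
Natural end conditions: M_0 = M_2 = 0.
Solving: M_0 = 0, M_1 = 3/2, M_2 = 0.
On [-1, 0], S(x) = 0 + 3/4·(x + 1) + 0·(x + 1)² + 1/4·(x + 1)³.
With (x + 1) = 1/3: S(-2/3) = 7/27.

0.2593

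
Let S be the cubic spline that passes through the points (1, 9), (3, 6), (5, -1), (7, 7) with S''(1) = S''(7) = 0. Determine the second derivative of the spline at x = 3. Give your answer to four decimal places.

Let M_i = S''(x_i). Step sizes h_i = 2, 2, 2; slopes of the chords Δ_i = (y_(i+1) - y_i)/h_i = -3/2, -7/2, 4.
  2·M_0 + 8·M_1 + 2·M_2 = 6(Δ_1 - Δ_0) = -12
  2·M_1 + 8·M_2 + 2·M_3 = 6(Δ_2 - Δ_1) = 45
Natural end conditions: M_0 = M_3 = 0.
Forward elimination and back-substitution give M_0 = 0, M_1 = -31/10, M_2 = 32/5, M_3 = 0.

-3.1000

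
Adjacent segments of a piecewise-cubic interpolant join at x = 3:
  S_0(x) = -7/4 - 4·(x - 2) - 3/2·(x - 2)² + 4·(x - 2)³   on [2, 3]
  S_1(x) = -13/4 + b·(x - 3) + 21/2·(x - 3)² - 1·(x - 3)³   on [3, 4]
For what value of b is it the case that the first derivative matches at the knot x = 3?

S_0'(x) = -4 - 3·(x - 2) + 12·(x - 2)², so S_0'(3) = 5. On the right, S_1'(3) = b, so b = 5.

5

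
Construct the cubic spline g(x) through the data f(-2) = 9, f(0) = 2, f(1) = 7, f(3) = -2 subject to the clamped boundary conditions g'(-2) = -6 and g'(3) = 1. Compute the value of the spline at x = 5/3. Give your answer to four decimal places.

4.9074

Write m_i for g''(x_i). With h_i = 2, 1, 2 and divided differences Δ_i = -7/2, 5, -9/2, the continuity of g' gives the tridiagonal system
  2·m_0 + 6·m_1 + 1·m_2 = 6(Δ_1 - Δ_0) = 51
  1·m_1 + 6·m_2 + 2·m_3 = 6(Δ_2 - Δ_1) = -57
Clamped end conditions give two more equations: 2h_0·m_0 + h_0·m_1 = 6(Δ_0 - g'(-2)) = 15 and h_2·m_2 + 2h_2·m_3 = 6(g'(3) - Δ_2) = 33.
Forward elimination and back-substitution give m_0 = -37/16, m_1 = 97/8, m_2 = -137/8, m_3 = 269/16.
On [1, 3], g(x) = 7 + 21/16·(x - 1) - 137/16·(x - 1)² + 181/64·(x - 1)³.
With (x - 1) = 2/3: g(5/3) = 265/54.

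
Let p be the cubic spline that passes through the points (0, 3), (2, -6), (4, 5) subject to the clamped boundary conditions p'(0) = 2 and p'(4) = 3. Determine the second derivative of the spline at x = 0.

With M_i denoting the second derivative at x_i, h_i = 2, 2, and Δ_i = (y_(i+1) − y_i)/h_i = -9/2, 11/2:
  2·M_0 + 8·M_1 + 2·M_2 = 6(Δ_1 - Δ_0) = 60
Clamped end conditions give two more equations: 2h_0·M_0 + h_0·M_1 = 6(Δ_0 - p'(0)) = -39 and h_1·M_1 + 2h_1·M_2 = 6(p'(4) - Δ_1) = -15.
Solving: M_0 = -17, M_1 = 29/2, M_2 = -11.

-17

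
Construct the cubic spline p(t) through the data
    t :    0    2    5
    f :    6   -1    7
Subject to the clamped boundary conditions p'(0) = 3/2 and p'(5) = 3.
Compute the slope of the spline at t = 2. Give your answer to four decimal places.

Put σ_i = p'' at the i-th knot. Here h = (2, 3) and Δ = (-7/2, 8/3), so the interior equations h_(i-1)·σ_(i-1) + 2(h_(i-1)+h_i)·σ_i + h_i·σ_(i+1) = 6(Δ_i − Δ_(i-1)) read
  2·σ_0 + 10·σ_1 + 3·σ_2 = 6(Δ_1 - Δ_0) = 37
Clamped end conditions give two more equations: 2h_0·σ_0 + h_0·σ_1 = 6(Δ_0 - p'(0)) = -30 and h_1·σ_1 + 2h_1·σ_2 = 6(p'(5) - Δ_1) = 2.
Forward elimination and back-substitution give σ_0 = -109/10, σ_1 = 34/5, σ_2 = -46/15.
On [2, 5], p'(t) = b_1 + 2c_1·(t - 2) + 3d_1·(t - 2)² with b_1 = Δ_1 - h_1(2σ_1 + σ_2)/6 = -13/5, c_1 = σ_1/2 = 17/5, d_1 = (σ_2 - σ_1)/(6h_1) = -74/135. So p'(2) = -13/5.

-2.6000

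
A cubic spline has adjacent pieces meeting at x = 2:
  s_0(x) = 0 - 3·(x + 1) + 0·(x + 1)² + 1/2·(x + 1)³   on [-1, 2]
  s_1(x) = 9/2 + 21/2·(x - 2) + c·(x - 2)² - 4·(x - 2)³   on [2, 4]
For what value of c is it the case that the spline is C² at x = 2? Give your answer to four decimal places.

s_0''(x) = 0 + 3·(x + 1), so s_0''(2) = 9. On the right, s_1''(2) = 2c, so c = 9/2.

4.5000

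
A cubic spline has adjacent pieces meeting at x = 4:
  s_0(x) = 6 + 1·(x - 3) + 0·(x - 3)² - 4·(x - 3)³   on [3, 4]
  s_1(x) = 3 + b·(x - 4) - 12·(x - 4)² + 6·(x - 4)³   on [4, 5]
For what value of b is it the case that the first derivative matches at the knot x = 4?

s_0'(x) = 1 + 0·(x - 3) - 12·(x - 3)², so s_0'(4) = -11. On the right, s_1'(4) = b, so b = -11.

-11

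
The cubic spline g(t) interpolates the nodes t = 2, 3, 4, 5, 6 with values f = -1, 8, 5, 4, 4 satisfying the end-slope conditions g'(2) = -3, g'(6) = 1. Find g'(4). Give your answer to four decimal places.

Write M_i for g''(x_i). With h_i = 1, 1, 1, 1 and divided differences Δ_i = 9, -3, -1, 0, the continuity of g' gives the tridiagonal system
  1·M_0 + 4·M_1 + 1·M_2 = 6(Δ_1 - Δ_0) = -72
  1·M_1 + 4·M_2 + 1·M_3 = 6(Δ_2 - Δ_1) = 12
  1·M_2 + 4·M_3 + 1·M_4 = 6(Δ_3 - Δ_2) = 6
Clamped end conditions give two more equations: 2h_0·M_0 + h_0·M_1 = 6(Δ_0 - g'(2)) = 72 and h_3·M_3 + 2h_3·M_4 = 6(g'(6) - Δ_3) = 6.
Hence M_0 = 1489/28, M_1 = -481/14, M_2 = 49/4, M_3 = -37/14, M_4 = 121/28.
On [4, 5], g'(t) = b_2 + 2c_2·(t - 4) + 3d_2·(t - 4)² with b_2 = Δ_2 - h_2(2M_2 + M_3)/6 = -65/14, c_2 = M_2/2 = 49/8, d_2 = (M_3 - M_2)/(6h_2) = -139/56. So g'(4) = -65/14.

-4.6429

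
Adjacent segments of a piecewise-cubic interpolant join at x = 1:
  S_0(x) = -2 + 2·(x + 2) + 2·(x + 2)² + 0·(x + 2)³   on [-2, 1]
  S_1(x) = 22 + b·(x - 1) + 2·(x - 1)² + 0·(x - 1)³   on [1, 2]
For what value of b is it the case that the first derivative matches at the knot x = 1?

14

S_0'(x) = 2 + 4·(x + 2) + 0·(x + 2)², so S_0'(1) = 14. On the right, S_1'(1) = b, so b = 14.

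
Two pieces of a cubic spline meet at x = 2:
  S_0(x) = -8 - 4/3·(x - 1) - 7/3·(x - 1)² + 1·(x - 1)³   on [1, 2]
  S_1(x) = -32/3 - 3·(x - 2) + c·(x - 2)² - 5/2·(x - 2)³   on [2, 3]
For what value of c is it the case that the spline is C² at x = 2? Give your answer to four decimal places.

0.6667

S_0''(x) = -14/3 + 6·(x - 1), so S_0''(2) = 4/3. On the right, S_1''(2) = 2c, so c = 2/3.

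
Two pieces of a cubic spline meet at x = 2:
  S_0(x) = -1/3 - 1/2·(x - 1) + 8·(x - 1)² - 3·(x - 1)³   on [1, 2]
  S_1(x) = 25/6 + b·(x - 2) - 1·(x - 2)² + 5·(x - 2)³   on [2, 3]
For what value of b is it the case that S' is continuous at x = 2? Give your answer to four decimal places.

6.5000

S_0'(x) = -1/2 + 16·(x - 1) - 9·(x - 1)², so S_0'(2) = 13/2. On the right, S_1'(2) = b, so b = 13/2.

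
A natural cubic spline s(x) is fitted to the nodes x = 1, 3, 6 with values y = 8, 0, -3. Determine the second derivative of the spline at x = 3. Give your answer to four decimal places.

1.8000

Put M_i = s'' at the i-th knot. Here h = (2, 3) and Δ = (-4, -1), so the interior equations h_(i-1)·M_(i-1) + 2(h_(i-1)+h_i)·M_i + h_i·M_(i+1) = 6(Δ_i − Δ_(i-1)) read
  2·M_0 + 10·M_1 + 3·M_2 = 6(Δ_1 - Δ_0) = 18
Natural end conditions: M_0 = M_2 = 0.
Forward elimination and back-substitution give M_0 = 0, M_1 = 9/5, M_2 = 0.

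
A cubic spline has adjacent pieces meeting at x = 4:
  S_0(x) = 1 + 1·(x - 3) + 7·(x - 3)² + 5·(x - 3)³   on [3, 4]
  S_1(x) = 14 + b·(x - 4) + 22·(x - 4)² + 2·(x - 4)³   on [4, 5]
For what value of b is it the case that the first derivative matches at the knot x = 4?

S_0'(x) = 1 + 14·(x - 3) + 15·(x - 3)², so S_0'(4) = 30. On the right, S_1'(4) = b, so b = 30.

30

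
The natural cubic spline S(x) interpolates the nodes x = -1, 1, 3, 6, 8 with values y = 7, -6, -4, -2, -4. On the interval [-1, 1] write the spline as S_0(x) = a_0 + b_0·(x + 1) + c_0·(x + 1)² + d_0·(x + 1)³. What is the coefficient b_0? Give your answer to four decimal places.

-8.4743

Let M_i = S''(x_i). Step sizes h_i = 2, 2, 3, 2; slopes of the chords Δ_i = (y_(i+1) - y_i)/h_i = -13/2, 1, 2/3, -1.
  2·M_0 + 8·M_1 + 2·M_2 = 6(Δ_1 - Δ_0) = 45
  2·M_1 + 10·M_2 + 3·M_3 = 6(Δ_2 - Δ_1) = -2
  3·M_2 + 10·M_3 + 2·M_4 = 6(Δ_3 - Δ_2) = -10
Natural end conditions: M_0 = M_4 = 0.
Solving: M_0 = 0, M_1 = 4075/688, M_2 = -205/172, M_3 = -221/344, M_4 = 0.
On [-1, 1], with S_0(x) = a_0 + b_0·(x + 1) + c_0·(x + 1)² + d_0·(x + 1)³: c_0 = M_0/2 = 0, d_0 = (M_1 - M_0)/(6h_0) = 4075/8256, b_0 = Δ_0 - h_0(2M_0 + M_1)/6 = -17491/2064.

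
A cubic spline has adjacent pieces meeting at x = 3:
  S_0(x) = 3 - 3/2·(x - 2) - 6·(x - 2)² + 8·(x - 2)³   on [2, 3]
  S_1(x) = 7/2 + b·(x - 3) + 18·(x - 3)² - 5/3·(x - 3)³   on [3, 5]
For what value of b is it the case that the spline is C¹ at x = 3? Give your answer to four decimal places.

10.5000

S_0'(x) = -3/2 - 12·(x - 2) + 24·(x - 2)², so S_0'(3) = 21/2. On the right, S_1'(3) = b, so b = 21/2.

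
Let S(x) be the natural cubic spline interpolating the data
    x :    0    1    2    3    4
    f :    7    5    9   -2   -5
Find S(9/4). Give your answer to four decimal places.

Put M_i = S'' at the i-th knot. Here h = (1, 1, 1, 1) and Δ = (-2, 4, -11, -3), so the interior equations h_(i-1)·M_(i-1) + 2(h_(i-1)+h_i)·M_i + h_i·M_(i+1) = 6(Δ_i − Δ_(i-1)) read
  1·M_0 + 4·M_1 + 1·M_2 = 6(Δ_1 - Δ_0) = 36
  1·M_1 + 4·M_2 + 1·M_3 = 6(Δ_2 - Δ_1) = -90
  1·M_2 + 4·M_3 + 1·M_4 = 6(Δ_3 - Δ_2) = 48
Natural end conditions: M_0 = M_4 = 0.
Solving: M_0 = 0, M_1 = 237/14, M_2 = -222/7, M_3 = 279/14, M_4 = 0.
On [2, 3], S(x) = 9 - 15/4·(x - 2) - 111/7·(x - 2)² + 241/28·(x - 2)³.
With (x - 2) = 1/4: S(9/4) = 12913/1792.

7.2059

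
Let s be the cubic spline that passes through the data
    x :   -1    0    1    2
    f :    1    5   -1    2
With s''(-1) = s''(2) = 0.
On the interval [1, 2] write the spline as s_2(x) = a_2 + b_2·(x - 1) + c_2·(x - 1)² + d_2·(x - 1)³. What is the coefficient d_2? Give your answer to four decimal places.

Write M_i for s''(x_i). With h_i = 1, 1, 1 and divided differences Δ_i = 4, -6, 3, the continuity of s' gives the tridiagonal system
  1·M_0 + 4·M_1 + 1·M_2 = 6(Δ_1 - Δ_0) = -60
  1·M_1 + 4·M_2 + 1·M_3 = 6(Δ_2 - Δ_1) = 54
Natural end conditions: M_0 = M_3 = 0.
Solving the tridiagonal system: M_0 = 0, M_1 = -98/5, M_2 = 92/5, M_3 = 0.
On [1, 2], with s_2(x) = a_2 + b_2·(x - 1) + c_2·(x - 1)² + d_2·(x - 1)³: c_2 = M_2/2 = 46/5, d_2 = (M_3 - M_2)/(6h_2) = -46/15, b_2 = Δ_2 - h_2(2M_2 + M_3)/6 = -47/15.

-3.0667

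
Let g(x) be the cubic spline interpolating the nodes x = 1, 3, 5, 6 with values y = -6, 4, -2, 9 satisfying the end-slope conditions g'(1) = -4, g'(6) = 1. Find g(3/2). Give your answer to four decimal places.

Put M_i = g'' at the i-th knot. Here h = (2, 2, 1) and Δ = (5, -3, 11), so the interior equations h_(i-1)·M_(i-1) + 2(h_(i-1)+h_i)·M_i + h_i·M_(i+1) = 6(Δ_i − Δ_(i-1)) read
  2·M_0 + 8·M_1 + 2·M_2 = 6(Δ_1 - Δ_0) = -48
  2·M_1 + 6·M_2 + 1·M_3 = 6(Δ_2 - Δ_1) = 84
Clamped end conditions give two more equations: 2h_0·M_0 + h_0·M_1 = 6(Δ_0 - g'(1)) = 54 and h_2·M_2 + 2h_2·M_3 = 6(g'(6) - Δ_2) = -60.
Forward elimination and back-substitution give M_0 = 524/23, M_1 = -427/23, M_2 = 632/23, M_3 = -1006/23.
On [1, 3], g(x) = -6 - 4·(x - 1) + 262/23·(x - 1)² - 317/92·(x - 1)³.
With (x - 1) = 1/2: g(3/2) = -4109/736.

-5.5829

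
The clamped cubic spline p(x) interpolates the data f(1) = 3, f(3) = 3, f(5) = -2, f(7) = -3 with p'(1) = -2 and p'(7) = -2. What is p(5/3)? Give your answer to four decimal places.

2.5556

Put M_i = p'' at the i-th knot. Here h = (2, 2, 2) and Δ = (0, -5/2, -1/2), so the interior equations h_(i-1)·M_(i-1) + 2(h_(i-1)+h_i)·M_i + h_i·M_(i+1) = 6(Δ_i − Δ_(i-1)) read
  2·M_0 + 8·M_1 + 2·M_2 = 6(Δ_1 - Δ_0) = -15
  2·M_1 + 8·M_2 + 2·M_3 = 6(Δ_2 - Δ_1) = 12
Clamped end conditions give two more equations: 2h_0·M_0 + h_0·M_1 = 6(Δ_0 - p'(1)) = 12 and h_2·M_2 + 2h_2·M_3 = 6(p'(7) - Δ_2) = -9.
Hence M_0 = 5, M_1 = -4, M_2 = 7/2, M_3 = -4.
On [1, 3], p(x) = 3 - 2·(x - 1) + 5/2·(x - 1)² - 3/4·(x - 1)³.
With (x - 1) = 2/3: p(5/3) = 23/9.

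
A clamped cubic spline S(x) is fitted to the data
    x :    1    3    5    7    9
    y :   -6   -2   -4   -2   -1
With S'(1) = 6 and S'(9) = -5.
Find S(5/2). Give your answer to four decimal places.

-1.8842

Let M_i = S''(x_i). Step sizes h_i = 2, 2, 2, 2; slopes of the chords Δ_i = (y_(i+1) - y_i)/h_i = 2, -1, 1, 1/2.
  2·M_0 + 8·M_1 + 2·M_2 = 6(Δ_1 - Δ_0) = -18
  2·M_1 + 8·M_2 + 2·M_3 = 6(Δ_2 - Δ_1) = 12
  2·M_2 + 8·M_3 + 2·M_4 = 6(Δ_3 - Δ_2) = -3
Clamped end conditions give two more equations: 2h_0·M_0 + h_0·M_1 = 6(Δ_0 - S'(1)) = -24 and h_3·M_3 + 2h_3·M_4 = 6(S'(9) - Δ_3) = -33.
Solving the tridiagonal system: M_0 = -601/112, M_1 = -71/56, M_2 = 23/16, M_3 = 85/56, M_4 = -1009/112.
On [1, 3], S(x) = -6 + 6·(x - 1) - 601/224·(x - 1)² + 153/448·(x - 1)³.
With (x - 1) = 3/2: S(5/2) = -6753/3584.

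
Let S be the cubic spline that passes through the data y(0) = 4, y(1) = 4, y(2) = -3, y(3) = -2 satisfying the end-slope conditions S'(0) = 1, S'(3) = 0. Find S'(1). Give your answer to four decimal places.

Write M_i for S''(x_i). With h_i = 1, 1, 1 and divided differences Δ_i = 0, -7, 1, the continuity of S' gives the tridiagonal system
  1·M_0 + 4·M_1 + 1·M_2 = 6(Δ_1 - Δ_0) = -42
  1·M_1 + 4·M_2 + 1·M_3 = 6(Δ_2 - Δ_1) = 48
Clamped end conditions give two more equations: 2h_0·M_0 + h_0·M_1 = 6(Δ_0 - S'(0)) = -6 and h_2·M_2 + 2h_2·M_3 = 6(S'(3) - Δ_2) = -6.
Solving the tridiagonal system: M_0 = 16/3, M_1 = -50/3, M_2 = 58/3, M_3 = -38/3.
On [1, 2], S'(x) = b_1 + 2c_1·(x - 1) + 3d_1·(x - 1)² with b_1 = Δ_1 - h_1(2M_1 + M_2)/6 = -14/3, c_1 = M_1/2 = -25/3, d_1 = (M_2 - M_1)/(6h_1) = 6. So S'(1) = -14/3.

-4.6667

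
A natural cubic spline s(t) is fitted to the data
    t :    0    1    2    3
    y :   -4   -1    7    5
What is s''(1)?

Put M_i = s'' at the i-th knot. Here h = (1, 1, 1) and Δ = (3, 8, -2), so the interior equations h_(i-1)·M_(i-1) + 2(h_(i-1)+h_i)·M_i + h_i·M_(i+1) = 6(Δ_i − Δ_(i-1)) read
  1·M_0 + 4·M_1 + 1·M_2 = 6(Δ_1 - Δ_0) = 30
  1·M_1 + 4·M_2 + 1·M_3 = 6(Δ_2 - Δ_1) = -60
Natural end conditions: M_0 = M_3 = 0.
Solving the tridiagonal system: M_0 = 0, M_1 = 12, M_2 = -18, M_3 = 0.

12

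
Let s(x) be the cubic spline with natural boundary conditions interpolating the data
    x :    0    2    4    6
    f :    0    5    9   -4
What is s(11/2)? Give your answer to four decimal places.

With M_i denoting the second derivative at x_i, h_i = 2, 2, 2, and Δ_i = (y_(i+1) − y_i)/h_i = 5/2, 2, -13/2:
  2·M_0 + 8·M_1 + 2·M_2 = 6(Δ_1 - Δ_0) = -3
  2·M_1 + 8·M_2 + 2·M_3 = 6(Δ_2 - Δ_1) = -51
Natural end conditions: M_0 = M_3 = 0.
Solving: M_0 = 0, M_1 = 13/10, M_2 = -67/10, M_3 = 0.
On [4, 6], s(x) = 9 - 61/30·(x - 4) - 67/20·(x - 4)² + 67/120·(x - 4)³.
With (x - 4) = 3/2: s(11/2) = 19/64.

0.2969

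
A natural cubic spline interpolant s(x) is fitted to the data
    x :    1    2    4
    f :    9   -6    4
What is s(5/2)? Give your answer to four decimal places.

-7.8750

Let σ_i = s''(x_i). Step sizes h_i = 1, 2; slopes of the chords Δ_i = (y_(i+1) - y_i)/h_i = -15, 5.
  1·σ_0 + 6·σ_1 + 2·σ_2 = 6(Δ_1 - Δ_0) = 120
Natural end conditions: σ_0 = σ_2 = 0.
Solving: σ_0 = 0, σ_1 = 20, σ_2 = 0.
On [2, 4], s(x) = -6 - 25/3·(x - 2) + 10·(x - 2)² - 5/3·(x - 2)³.
With (x - 2) = 1/2: s(5/2) = -63/8.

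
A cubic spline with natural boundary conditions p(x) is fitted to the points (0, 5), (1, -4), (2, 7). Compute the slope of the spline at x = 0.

With m_i denoting the second derivative at x_i, h_i = 1, 1, and Δ_i = (y_(i+1) − y_i)/h_i = -9, 11:
  1·m_0 + 4·m_1 + 1·m_2 = 6(Δ_1 - Δ_0) = 120
Natural end conditions: m_0 = m_2 = 0.
Solving the tridiagonal system: m_0 = 0, m_1 = 30, m_2 = 0.
On [0, 1], p'(x) = b_0 + 2c_0·x + 3d_0·x² with b_0 = Δ_0 - h_0(2m_0 + m_1)/6 = -14, c_0 = m_0/2 = 0, d_0 = (m_1 - m_0)/(6h_0) = 5. So p'(0) = -14.

-14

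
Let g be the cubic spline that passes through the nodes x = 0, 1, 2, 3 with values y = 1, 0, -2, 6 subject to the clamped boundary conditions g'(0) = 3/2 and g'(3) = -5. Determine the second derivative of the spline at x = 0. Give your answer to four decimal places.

-3.3333

With m_i denoting the second derivative at x_i, h_i = 1, 1, 1, and Δ_i = (y_(i+1) − y_i)/h_i = -1, -2, 8:
  1·m_0 + 4·m_1 + 1·m_2 = 6(Δ_1 - Δ_0) = -6
  1·m_1 + 4·m_2 + 1·m_3 = 6(Δ_2 - Δ_1) = 60
Clamped end conditions give two more equations: 2h_0·m_0 + h_0·m_1 = 6(Δ_0 - g'(0)) = -15 and h_2·m_2 + 2h_2·m_3 = 6(g'(3) - Δ_2) = -78.
Solving the tridiagonal system: m_0 = -10/3, m_1 = -25/3, m_2 = 92/3, m_3 = -163/3.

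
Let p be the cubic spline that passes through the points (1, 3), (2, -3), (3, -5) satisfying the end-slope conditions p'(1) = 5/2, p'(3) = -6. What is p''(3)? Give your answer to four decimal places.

-22.2500

Put M_i = p'' at the i-th knot. Here h = (1, 1) and Δ = (-6, -2), so the interior equations h_(i-1)·M_(i-1) + 2(h_(i-1)+h_i)·M_i + h_i·M_(i+1) = 6(Δ_i − Δ_(i-1)) read
  1·M_0 + 4·M_1 + 1·M_2 = 6(Δ_1 - Δ_0) = 24
Clamped end conditions give two more equations: 2h_0·M_0 + h_0·M_1 = 6(Δ_0 - p'(1)) = -51 and h_1·M_1 + 2h_1·M_2 = 6(p'(3) - Δ_1) = -24.
Solving the tridiagonal system: M_0 = -143/4, M_1 = 41/2, M_2 = -89/4.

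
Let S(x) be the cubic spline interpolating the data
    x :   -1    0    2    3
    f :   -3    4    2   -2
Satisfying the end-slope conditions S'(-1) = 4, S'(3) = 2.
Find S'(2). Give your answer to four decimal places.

Let m_i = S''(x_i). Step sizes h_i = 1, 2, 1; slopes of the chords Δ_i = (y_(i+1) - y_i)/h_i = 7, -1, -4.
  1·m_0 + 6·m_1 + 2·m_2 = 6(Δ_1 - Δ_0) = -48
  2·m_1 + 6·m_2 + 1·m_3 = 6(Δ_2 - Δ_1) = -18
Clamped end conditions give two more equations: 2h_0·m_0 + h_0·m_1 = 6(Δ_0 - S'(-1)) = 18 and h_2·m_2 + 2h_2·m_3 = 6(S'(3) - Δ_2) = 36.
Hence m_0 = 68/5, m_1 = -46/5, m_2 = -16/5, m_3 = 98/5.
On [2, 3], S'(x) = b_2 + 2c_2·(x - 2) + 3d_2·(x - 2)² with b_2 = Δ_2 - h_2(2m_2 + m_3)/6 = -31/5, c_2 = m_2/2 = -8/5, d_2 = (m_3 - m_2)/(6h_2) = 19/5. So S'(2) = -31/5.

-6.2000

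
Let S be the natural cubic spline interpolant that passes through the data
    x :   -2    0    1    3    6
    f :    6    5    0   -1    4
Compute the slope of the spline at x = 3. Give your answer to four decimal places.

Write M_i for S''(x_i). With h_i = 2, 1, 2, 3 and divided differences Δ_i = -1/2, -5, -1/2, 5/3, the continuity of S' gives the tridiagonal system
  2·M_0 + 6·M_1 + 1·M_2 = 6(Δ_1 - Δ_0) = -27
  1·M_1 + 6·M_2 + 2·M_3 = 6(Δ_2 - Δ_1) = 27
  2·M_2 + 10·M_3 + 3·M_4 = 6(Δ_3 - Δ_2) = 13
Natural end conditions: M_0 = M_4 = 0.
Hence M_0 = 0, M_1 = -878/163, M_2 = 867/163, M_3 = 77/326, M_4 = 0.
On [3, 6], S'(x) = b_3 + 2c_3·(x - 3) + 3d_3·(x - 3)² with b_3 = Δ_3 - h_3(2M_3 + M_4)/6 = 1399/978, c_3 = M_3/2 = 77/652, d_3 = (M_4 - M_3)/(6h_3) = -77/5868. So S'(3) = 1399/978.

1.4305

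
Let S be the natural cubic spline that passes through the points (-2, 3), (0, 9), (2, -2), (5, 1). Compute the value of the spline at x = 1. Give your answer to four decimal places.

Put M_i = S'' at the i-th knot. Here h = (2, 2, 3) and Δ = (3, -11/2, 1), so the interior equations h_(i-1)·M_(i-1) + 2(h_(i-1)+h_i)·M_i + h_i·M_(i+1) = 6(Δ_i − Δ_(i-1)) read
  2·M_0 + 8·M_1 + 2·M_2 = 6(Δ_1 - Δ_0) = -51
  2·M_1 + 10·M_2 + 3·M_3 = 6(Δ_2 - Δ_1) = 39
Natural end conditions: M_0 = M_3 = 0.
Solving the tridiagonal system: M_0 = 0, M_1 = -147/19, M_2 = 207/38, M_3 = 0.
On [0, 2], S(x) = 9 - 41/19·x - 147/38·x² + 167/152·x³.
With x = 1: S(1) = 619/152.

4.0724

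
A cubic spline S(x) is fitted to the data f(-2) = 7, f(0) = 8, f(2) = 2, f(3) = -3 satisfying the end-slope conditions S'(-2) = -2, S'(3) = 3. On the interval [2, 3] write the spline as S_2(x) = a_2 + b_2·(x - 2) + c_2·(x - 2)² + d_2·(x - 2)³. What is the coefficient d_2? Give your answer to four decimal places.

With m_i denoting the second derivative at x_i, h_i = 2, 2, 1, and Δ_i = (y_(i+1) − y_i)/h_i = 1/2, -3, -5:
  2·m_0 + 8·m_1 + 2·m_2 = 6(Δ_1 - Δ_0) = -21
  2·m_1 + 6·m_2 + 1·m_3 = 6(Δ_2 - Δ_1) = -12
Clamped end conditions give two more equations: 2h_0·m_0 + h_0·m_1 = 6(Δ_0 - S'(-2)) = 15 and h_2·m_2 + 2h_2·m_3 = 6(S'(3) - Δ_2) = 48.
Hence m_0 = 229/46, m_1 = -113/46, m_2 = -130/23, m_3 = 617/23.
On [2, 3], with S_2(x) = a_2 + b_2·(x - 2) + c_2·(x - 2)² + d_2·(x - 2)³: c_2 = m_2/2 = -65/23, d_2 = (m_3 - m_2)/(6h_2) = 249/46, b_2 = Δ_2 - h_2(2m_2 + m_3)/6 = -349/46.

5.4130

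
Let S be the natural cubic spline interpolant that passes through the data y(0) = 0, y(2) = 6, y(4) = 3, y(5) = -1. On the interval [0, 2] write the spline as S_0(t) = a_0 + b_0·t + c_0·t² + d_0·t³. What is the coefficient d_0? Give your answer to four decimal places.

-0.2500

Write M_i for S''(x_i). With h_i = 2, 2, 1 and divided differences Δ_i = 3, -3/2, -4, the continuity of S' gives the tridiagonal system
  2·M_0 + 8·M_1 + 2·M_2 = 6(Δ_1 - Δ_0) = -27
  2·M_1 + 6·M_2 + 1·M_3 = 6(Δ_2 - Δ_1) = -15
Natural end conditions: M_0 = M_3 = 0.
Solving the tridiagonal system: M_0 = 0, M_1 = -3, M_2 = -3/2, M_3 = 0.
On [0, 2], with S_0(t) = a_0 + b_0·t + c_0·t² + d_0·t³: c_0 = M_0/2 = 0, d_0 = (M_1 - M_0)/(6h_0) = -1/4, b_0 = Δ_0 - h_0(2M_0 + M_1)/6 = 4.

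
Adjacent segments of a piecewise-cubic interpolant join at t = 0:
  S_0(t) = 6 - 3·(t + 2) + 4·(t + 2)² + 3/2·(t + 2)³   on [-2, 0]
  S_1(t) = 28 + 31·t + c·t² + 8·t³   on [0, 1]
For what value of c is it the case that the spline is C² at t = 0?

13

S_0''(t) = 8 + 9·(t + 2), so S_0''(0) = 26. On the right, S_1''(0) = 2c, so c = 13.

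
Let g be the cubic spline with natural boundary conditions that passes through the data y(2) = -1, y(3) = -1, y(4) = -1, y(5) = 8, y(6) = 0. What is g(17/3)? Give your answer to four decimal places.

4.2063

With σ_i denoting the second derivative at x_i, h_i = 1, 1, 1, 1, and Δ_i = (y_(i+1) − y_i)/h_i = 0, 0, 9, -8:
  1·σ_0 + 4·σ_1 + 1·σ_2 = 6(Δ_1 - Δ_0) = 0
  1·σ_1 + 4·σ_2 + 1·σ_3 = 6(Δ_2 - Δ_1) = 54
  1·σ_2 + 4·σ_3 + 1·σ_4 = 6(Δ_3 - Δ_2) = -102
Natural end conditions: σ_0 = σ_4 = 0.
Hence σ_0 = 0, σ_1 = -159/28, σ_2 = 159/7, σ_3 = -873/28, σ_4 = 0.
On [5, 6], g(t) = 8 + 67/28·(t - 5) - 873/56·(t - 5)² + 291/56·(t - 5)³.
With (t - 5) = 2/3: g(17/3) = 265/63.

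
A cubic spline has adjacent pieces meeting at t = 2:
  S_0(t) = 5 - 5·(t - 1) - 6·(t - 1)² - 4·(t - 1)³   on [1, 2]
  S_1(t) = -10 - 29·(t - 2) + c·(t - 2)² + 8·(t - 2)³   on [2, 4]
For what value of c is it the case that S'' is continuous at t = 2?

-18

S_0''(t) = -12 - 24·(t - 1), so S_0''(2) = -36. On the right, S_1''(2) = 2c, so c = -18.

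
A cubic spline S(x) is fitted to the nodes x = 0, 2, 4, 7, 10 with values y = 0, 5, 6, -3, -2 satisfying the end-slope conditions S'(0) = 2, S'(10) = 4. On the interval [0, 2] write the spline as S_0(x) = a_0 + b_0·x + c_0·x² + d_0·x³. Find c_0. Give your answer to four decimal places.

Let σ_i = S''(x_i). Step sizes h_i = 2, 2, 3, 3; slopes of the chords Δ_i = (y_(i+1) - y_i)/h_i = 5/2, 1/2, -3, 1/3.
  2·σ_0 + 8·σ_1 + 2·σ_2 = 6(Δ_1 - Δ_0) = -12
  2·σ_1 + 10·σ_2 + 3·σ_3 = 6(Δ_2 - Δ_1) = -21
  3·σ_2 + 12·σ_3 + 3·σ_4 = 6(Δ_3 - Δ_2) = 20
Clamped end conditions give two more equations: 2h_0·σ_0 + h_0·σ_1 = 6(Δ_0 - S'(0)) = 3 and h_3·σ_3 + 2h_3·σ_4 = 6(S'(10) - Δ_3) = 22.
Solving the tridiagonal system: σ_0 = 97/70, σ_1 = -89/70, σ_2 = -23/10, σ_3 = 53/35, σ_4 = 611/210.
On [0, 2], with S_0(x) = a_0 + b_0·x + c_0·x² + d_0·x³: c_0 = σ_0/2 = 97/140, d_0 = (σ_1 - σ_0)/(6h_0) = -31/140, b_0 = Δ_0 - h_0(2σ_0 + σ_1)/6 = 2.

0.6929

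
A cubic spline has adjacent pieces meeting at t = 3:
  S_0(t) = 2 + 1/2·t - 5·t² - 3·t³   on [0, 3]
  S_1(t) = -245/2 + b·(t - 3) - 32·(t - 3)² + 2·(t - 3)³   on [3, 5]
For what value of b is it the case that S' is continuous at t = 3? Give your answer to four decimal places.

-110.5000

S_0'(t) = 1/2 - 10·t - 9·t², so S_0'(3) = -221/2. On the right, S_1'(3) = b, so b = -221/2.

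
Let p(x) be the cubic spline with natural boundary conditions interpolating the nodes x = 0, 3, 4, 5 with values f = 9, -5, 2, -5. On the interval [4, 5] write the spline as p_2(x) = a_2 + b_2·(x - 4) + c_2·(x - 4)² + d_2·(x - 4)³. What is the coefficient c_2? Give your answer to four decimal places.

Put M_i = p'' at the i-th knot. Here h = (3, 1, 1) and Δ = (-14/3, 7, -7), so the interior equations h_(i-1)·M_(i-1) + 2(h_(i-1)+h_i)·M_i + h_i·M_(i+1) = 6(Δ_i − Δ_(i-1)) read
  3·M_0 + 8·M_1 + 1·M_2 = 6(Δ_1 - Δ_0) = 70
  1·M_1 + 4·M_2 + 1·M_3 = 6(Δ_2 - Δ_1) = -84
Natural end conditions: M_0 = M_3 = 0.
Forward elimination and back-substitution give M_0 = 0, M_1 = 364/31, M_2 = -742/31, M_3 = 0.
On [4, 5], with p_2(x) = a_2 + b_2·(x - 4) + c_2·(x - 4)² + d_2·(x - 4)³: c_2 = M_2/2 = -371/31, d_2 = (M_3 - M_2)/(6h_2) = 371/93, b_2 = Δ_2 - h_2(2M_2 + M_3)/6 = 91/93.

-11.9677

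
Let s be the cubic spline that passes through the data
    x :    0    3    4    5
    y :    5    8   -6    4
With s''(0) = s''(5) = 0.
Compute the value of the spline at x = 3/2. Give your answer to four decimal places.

15.6452

With M_i denoting the second derivative at x_i, h_i = 3, 1, 1, and Δ_i = (y_(i+1) − y_i)/h_i = 1, -14, 10:
  3·M_0 + 8·M_1 + 1·M_2 = 6(Δ_1 - Δ_0) = -90
  1·M_1 + 4·M_2 + 1·M_3 = 6(Δ_2 - Δ_1) = 144
Natural end conditions: M_0 = M_3 = 0.
Hence M_0 = 0, M_1 = -504/31, M_2 = 1242/31, M_3 = 0.
On [0, 3], s(x) = 5 + 283/31·x + 0·x² - 28/31·x³.
With x = 3/2: s(3/2) = 485/31.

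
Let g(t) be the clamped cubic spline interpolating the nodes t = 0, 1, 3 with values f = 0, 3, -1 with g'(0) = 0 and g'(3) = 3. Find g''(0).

15

Put M_i = g'' at the i-th knot. Here h = (1, 2) and Δ = (3, -2), so the interior equations h_(i-1)·M_(i-1) + 2(h_(i-1)+h_i)·M_i + h_i·M_(i+1) = 6(Δ_i − Δ_(i-1)) read
  1·M_0 + 6·M_1 + 2·M_2 = 6(Δ_1 - Δ_0) = -30
Clamped end conditions give two more equations: 2h_0·M_0 + h_0·M_1 = 6(Δ_0 - g'(0)) = 18 and h_1·M_1 + 2h_1·M_2 = 6(g'(3) - Δ_1) = 30.
Solving the tridiagonal system: M_0 = 15, M_1 = -12, M_2 = 27/2.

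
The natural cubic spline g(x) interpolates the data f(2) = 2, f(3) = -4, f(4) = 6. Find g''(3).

24

Let m_i = g''(x_i). Step sizes h_i = 1, 1; slopes of the chords Δ_i = (y_(i+1) - y_i)/h_i = -6, 10.
  1·m_0 + 4·m_1 + 1·m_2 = 6(Δ_1 - Δ_0) = 96
Natural end conditions: m_0 = m_2 = 0.
Solving the tridiagonal system: m_0 = 0, m_1 = 24, m_2 = 0.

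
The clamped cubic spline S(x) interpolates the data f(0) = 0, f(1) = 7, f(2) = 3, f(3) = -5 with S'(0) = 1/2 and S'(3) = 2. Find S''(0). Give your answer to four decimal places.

With σ_i denoting the second derivative at x_i, h_i = 1, 1, 1, and Δ_i = (y_(i+1) − y_i)/h_i = 7, -4, -8:
  1·σ_0 + 4·σ_1 + 1·σ_2 = 6(Δ_1 - Δ_0) = -66
  1·σ_1 + 4·σ_2 + 1·σ_3 = 6(Δ_2 - Δ_1) = -24
Clamped end conditions give two more equations: 2h_0·σ_0 + h_0·σ_1 = 6(Δ_0 - S'(0)) = 39 and h_2·σ_2 + 2h_2·σ_3 = 6(S'(3) - Δ_2) = 60.
Solving the tridiagonal system: σ_0 = 152/5, σ_1 = -109/5, σ_2 = -46/5, σ_3 = 173/5.

30.4000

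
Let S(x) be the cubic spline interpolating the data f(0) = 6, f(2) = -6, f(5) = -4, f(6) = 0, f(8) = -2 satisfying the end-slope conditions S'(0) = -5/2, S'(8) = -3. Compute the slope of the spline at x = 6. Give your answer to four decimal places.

2.5172

Put M_i = S'' at the i-th knot. Here h = (2, 3, 1, 2) and Δ = (-6, 2/3, 4, -1), so the interior equations h_(i-1)·M_(i-1) + 2(h_(i-1)+h_i)·M_i + h_i·M_(i+1) = 6(Δ_i − Δ_(i-1)) read
  2·M_0 + 10·M_1 + 3·M_2 = 6(Δ_1 - Δ_0) = 40
  3·M_1 + 8·M_2 + 1·M_3 = 6(Δ_2 - Δ_1) = 20
  1·M_2 + 6·M_3 + 2·M_4 = 6(Δ_3 - Δ_2) = -30
Clamped end conditions give two more equations: 2h_0·M_0 + h_0·M_1 = 6(Δ_0 - S'(0)) = -21 and h_3·M_3 + 2h_3·M_4 = 6(S'(8) - Δ_3) = -12.
Solving the tridiagonal system: M_0 = -1069/136, M_1 = 355/68, M_2 = 239/204, M_3 = -1027/204, M_4 = -197/408.
On [6, 8], S'(x) = b_3 + 2c_3·(x - 6) + 3d_3·(x - 6)² with b_3 = Δ_3 - h_3(2M_3 + M_4)/6 = 1027/408, c_3 = M_3/2 = -1027/408, d_3 = (M_4 - M_3)/(6h_3) = 619/1632. So S'(6) = 1027/408.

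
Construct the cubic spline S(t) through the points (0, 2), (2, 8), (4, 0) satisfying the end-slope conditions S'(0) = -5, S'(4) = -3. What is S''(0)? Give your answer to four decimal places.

17.7500

With m_i denoting the second derivative at x_i, h_i = 2, 2, and Δ_i = (y_(i+1) − y_i)/h_i = 3, -4:
  2·m_0 + 8·m_1 + 2·m_2 = 6(Δ_1 - Δ_0) = -42
Clamped end conditions give two more equations: 2h_0·m_0 + h_0·m_1 = 6(Δ_0 - S'(0)) = 48 and h_1·m_1 + 2h_1·m_2 = 6(S'(4) - Δ_1) = 6.
Solving: m_0 = 71/4, m_1 = -23/2, m_2 = 29/4.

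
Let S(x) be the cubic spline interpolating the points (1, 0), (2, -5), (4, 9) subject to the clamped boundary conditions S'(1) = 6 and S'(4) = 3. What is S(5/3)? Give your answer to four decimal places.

Put m_i = S'' at the i-th knot. Here h = (1, 2) and Δ = (-5, 7), so the interior equations h_(i-1)·m_(i-1) + 2(h_(i-1)+h_i)·m_i + h_i·m_(i+1) = 6(Δ_i − Δ_(i-1)) read
  1·m_0 + 6·m_1 + 2·m_2 = 6(Δ_1 - Δ_0) = 72
Clamped end conditions give two more equations: 2h_0·m_0 + h_0·m_1 = 6(Δ_0 - S'(1)) = -66 and h_1·m_1 + 2h_1·m_2 = 6(S'(4) - Δ_1) = -24.
Solving the tridiagonal system: m_0 = -46, m_1 = 26, m_2 = -19.
On [1, 2], S(x) = 0 + 6·(x - 1) - 23·(x - 1)² + 12·(x - 1)³.
With (x - 1) = 2/3: S(5/3) = -8/3.

-2.6667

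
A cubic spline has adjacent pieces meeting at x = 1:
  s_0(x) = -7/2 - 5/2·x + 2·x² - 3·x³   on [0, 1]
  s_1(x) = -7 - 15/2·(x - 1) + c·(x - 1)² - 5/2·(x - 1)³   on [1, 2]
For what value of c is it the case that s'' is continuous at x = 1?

s_0''(x) = 4 - 18·x, so s_0''(1) = -14. On the right, s_1''(1) = 2c, so c = -7.

-7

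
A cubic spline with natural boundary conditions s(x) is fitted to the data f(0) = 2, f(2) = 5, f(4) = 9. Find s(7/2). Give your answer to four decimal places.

7.9414

Put m_i = s'' at the i-th knot. Here h = (2, 2) and Δ = (3/2, 2), so the interior equations h_(i-1)·m_(i-1) + 2(h_(i-1)+h_i)·m_i + h_i·m_(i+1) = 6(Δ_i − Δ_(i-1)) read
  2·m_0 + 8·m_1 + 2·m_2 = 6(Δ_1 - Δ_0) = 3
Natural end conditions: m_0 = m_2 = 0.
Forward elimination and back-substitution give m_0 = 0, m_1 = 3/8, m_2 = 0.
On [2, 4], s(x) = 5 + 7/4·(x - 2) + 3/16·(x - 2)² - 1/32·(x - 2)³.
With (x - 2) = 3/2: s(7/2) = 2033/256.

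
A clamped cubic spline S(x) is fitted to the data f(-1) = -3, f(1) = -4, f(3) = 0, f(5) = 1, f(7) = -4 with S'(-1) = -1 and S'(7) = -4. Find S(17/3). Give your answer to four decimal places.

0.0079

With σ_i denoting the second derivative at x_i, h_i = 2, 2, 2, 2, and Δ_i = (y_(i+1) − y_i)/h_i = -1/2, 2, 1/2, -5/2:
  2·σ_0 + 8·σ_1 + 2·σ_2 = 6(Δ_1 - Δ_0) = 15
  2·σ_1 + 8·σ_2 + 2·σ_3 = 6(Δ_2 - Δ_1) = -9
  2·σ_2 + 8·σ_3 + 2·σ_4 = 6(Δ_3 - Δ_2) = -18
Clamped end conditions give two more equations: 2h_0·σ_0 + h_0·σ_1 = 6(Δ_0 - S'(-1)) = 3 and h_3·σ_3 + 2h_3·σ_4 = 6(S'(7) - Δ_3) = -9.
Solving: σ_0 = -45/112, σ_1 = 129/56, σ_2 = -21/16, σ_3 = -87/56, σ_4 = -165/112.
On [5, 7], S(x) = 1 - 109/112·(x - 5) - 87/112·(x - 5)² + 3/448·(x - 5)³.
With (x - 5) = 2/3: S(17/3) = 1/126.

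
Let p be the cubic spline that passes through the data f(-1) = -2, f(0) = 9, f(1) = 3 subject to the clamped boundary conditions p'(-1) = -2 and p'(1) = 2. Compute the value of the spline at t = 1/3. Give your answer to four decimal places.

With σ_i denoting the second derivative at x_i, h_i = 1, 1, and Δ_i = (y_(i+1) − y_i)/h_i = 11, -6:
  1·σ_0 + 4·σ_1 + 1·σ_2 = 6(Δ_1 - Δ_0) = -102
Clamped end conditions give two more equations: 2h_0·σ_0 + h_0·σ_1 = 6(Δ_0 - p'(-1)) = 78 and h_1·σ_1 + 2h_1·σ_2 = 6(p'(1) - Δ_1) = 48.
Forward elimination and back-substitution give σ_0 = 133/2, σ_1 = -55, σ_2 = 103/2.
On [0, 1], p(t) = 9 + 15/4·t - 55/2·t² + 71/4·t³.
With t = 1/3: p(1/3) = 212/27.

7.8519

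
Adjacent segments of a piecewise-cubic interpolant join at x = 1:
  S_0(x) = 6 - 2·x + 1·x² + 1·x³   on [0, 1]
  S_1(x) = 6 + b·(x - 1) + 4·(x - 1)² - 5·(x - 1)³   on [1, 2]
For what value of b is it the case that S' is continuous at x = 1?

S_0'(x) = -2 + 2·x + 3·x², so S_0'(1) = 3. On the right, S_1'(1) = b, so b = 3.

3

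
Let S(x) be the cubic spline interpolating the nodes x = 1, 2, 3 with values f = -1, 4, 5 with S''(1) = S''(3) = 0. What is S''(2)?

Write M_i for S''(x_i). With h_i = 1, 1 and divided differences Δ_i = 5, 1, the continuity of S' gives the tridiagonal system
  1·M_0 + 4·M_1 + 1·M_2 = 6(Δ_1 - Δ_0) = -24
Natural end conditions: M_0 = M_2 = 0.
Solving: M_0 = 0, M_1 = -6, M_2 = 0.

-6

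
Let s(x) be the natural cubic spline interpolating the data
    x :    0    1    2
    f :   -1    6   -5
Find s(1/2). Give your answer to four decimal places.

Write M_i for s''(x_i). With h_i = 1, 1 and divided differences Δ_i = 7, -11, the continuity of s' gives the tridiagonal system
  1·M_0 + 4·M_1 + 1·M_2 = 6(Δ_1 - Δ_0) = -108
Natural end conditions: M_0 = M_2 = 0.
Forward elimination and back-substitution give M_0 = 0, M_1 = -27, M_2 = 0.
On [0, 1], s(x) = -1 + 23/2·x + 0·x² - 9/2·x³.
With x = 1/2: s(1/2) = 67/16.

4.1875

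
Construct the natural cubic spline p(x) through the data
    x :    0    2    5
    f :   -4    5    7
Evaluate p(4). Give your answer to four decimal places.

7.3556

Put M_i = p'' at the i-th knot. Here h = (2, 3) and Δ = (9/2, 2/3), so the interior equations h_(i-1)·M_(i-1) + 2(h_(i-1)+h_i)·M_i + h_i·M_(i+1) = 6(Δ_i − Δ_(i-1)) read
  2·M_0 + 10·M_1 + 3·M_2 = 6(Δ_1 - Δ_0) = -23
Natural end conditions: M_0 = M_2 = 0.
Solving the tridiagonal system: M_0 = 0, M_1 = -23/10, M_2 = 0.
On [2, 5], p(x) = 5 + 89/30·(x - 2) - 23/20·(x - 2)² + 23/180·(x - 2)³.
With (x - 2) = 2: p(4) = 331/45.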